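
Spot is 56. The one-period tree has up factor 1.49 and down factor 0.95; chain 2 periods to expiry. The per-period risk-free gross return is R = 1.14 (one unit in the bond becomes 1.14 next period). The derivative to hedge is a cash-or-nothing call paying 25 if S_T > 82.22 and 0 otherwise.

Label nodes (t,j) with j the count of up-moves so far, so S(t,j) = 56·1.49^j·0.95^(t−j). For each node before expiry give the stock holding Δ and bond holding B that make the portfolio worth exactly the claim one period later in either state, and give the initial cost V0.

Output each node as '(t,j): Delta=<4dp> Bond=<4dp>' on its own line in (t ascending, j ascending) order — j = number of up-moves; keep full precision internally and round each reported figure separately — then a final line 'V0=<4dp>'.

Risk-neutral probability p* = (R−d)/(u−d) = (1.14−0.95)/(1.49−0.95) = 0.3519.
Payoff layer (t=2): V(2,0)=0.0000, V(2,1)=0.0000, V(2,2)=25.0000
  t=1,j=0: stock 53.2000 → up 79.2680 (V=0.0000), down 50.5400 (V=0.0000). Price 0.0000; hedge Δ=0.0000, bond B=0.0000.
  t=1,j=1: stock 83.4400 → up 124.3256 (V=25.0000), down 79.2680 (V=0.0000). Price 7.7160; hedge Δ=0.5548, bond B=-38.5802.
  t=0,j=0: stock 56.0000 → up 83.4400 (V=7.7160), down 53.2000 (V=0.0000). Price 2.3815; hedge Δ=0.2552, bond B=-11.9075.
The time-0 hedge costs 2.3815, which is the no-arbitrage price.

(0,0): Delta=0.2552 Bond=-11.9075
(1,0): Delta=0.0000 Bond=0.0000
(1,1): Delta=0.5548 Bond=-38.5802
V0=2.3815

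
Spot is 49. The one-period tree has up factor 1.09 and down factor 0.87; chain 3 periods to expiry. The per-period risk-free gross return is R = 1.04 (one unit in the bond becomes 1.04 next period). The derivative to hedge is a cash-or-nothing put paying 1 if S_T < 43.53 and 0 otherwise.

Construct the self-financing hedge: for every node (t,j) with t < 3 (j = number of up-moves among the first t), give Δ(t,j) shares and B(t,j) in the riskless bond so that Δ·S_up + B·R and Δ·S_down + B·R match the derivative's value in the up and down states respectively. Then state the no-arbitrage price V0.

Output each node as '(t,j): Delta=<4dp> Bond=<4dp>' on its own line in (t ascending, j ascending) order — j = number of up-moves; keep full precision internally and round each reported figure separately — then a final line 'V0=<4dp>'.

No-arbitrage ⇒ martingale measure with p* = (R−d)/(u−d) = 0.7727.
Terminal values V(3,·): V(3,0)=1.0000, V(3,1)=1.0000, V(3,2)=0.0000, V(3,3)=0.0000
Node (2,0) S=37.0881: V=(p*·1.0000+(1−p*)·1.0000)/1.04=0.9615; Δ=(1.0000−1.0000)/(40.4260−32.2666)=0.0000; B=V−Δ·S=0.9615
Node (2,1) S=46.4667: V=(p*·0.0000+(1−p*)·1.0000)/1.04=0.2185; Δ=(0.0000−1.0000)/(50.6487−40.4260)=-0.0978; B=V−Δ·S=4.7640
Node (2,2) S=58.2169: V=(p*·0.0000+(1−p*)·0.0000)/1.04=0.0000; Δ=(0.0000−0.0000)/(63.4564−50.6487)=0.0000; B=V−Δ·S=0.0000
Node (1,0) S=42.6300: V=(p*·0.2185+(1−p*)·0.9615)/1.04=0.3725; Δ=(0.2185−0.9615)/(46.4667−37.0881)=-0.0792; B=V−Δ·S=3.7498
Node (1,1) S=53.4100: V=(p*·0.0000+(1−p*)·0.2185)/1.04=0.0478; Δ=(0.0000−0.2185)/(58.2169−46.4667)=-0.0186; B=V−Δ·S=1.0411
Node (0,0) S=49.0000: V=(p*·0.0478+(1−p*)·0.3725)/1.04=0.1169; Δ=(0.0478−0.3725)/(53.4100−42.6300)=-0.0301; B=V−Δ·S=1.5930
The time-0 hedge costs 0.1169, which is the no-arbitrage price.

(0,0): Delta=-0.0301 Bond=1.5930
(1,0): Delta=-0.0792 Bond=3.7498
(1,1): Delta=-0.0186 Bond=1.0411
(2,0): Delta=0.0000 Bond=0.9615
(2,1): Delta=-0.0978 Bond=4.7640
(2,2): Delta=0.0000 Bond=0.0000
V0=0.1169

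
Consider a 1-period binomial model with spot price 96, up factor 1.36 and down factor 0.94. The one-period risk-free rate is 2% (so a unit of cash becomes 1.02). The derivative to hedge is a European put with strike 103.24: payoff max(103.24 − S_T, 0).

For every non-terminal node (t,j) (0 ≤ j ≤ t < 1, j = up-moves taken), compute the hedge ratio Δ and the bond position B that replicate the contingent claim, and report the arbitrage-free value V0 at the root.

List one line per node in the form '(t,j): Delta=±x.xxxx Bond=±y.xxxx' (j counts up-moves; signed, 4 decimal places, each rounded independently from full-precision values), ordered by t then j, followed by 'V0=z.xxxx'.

Risk-neutral probability p* = (R−d)/(u−d) = (1.02−0.94)/(1.36−0.94) = 0.1905.
Payoff layer (t=1): V(1,0)=13.0000, V(1,1)=0.0000
Node (0,0) S=96.0000: V=(p*·0.0000+(1−p*)·13.0000)/1.02=10.3175; Δ=(0.0000−13.0000)/(130.5600−90.2400)=-0.3224; B=V−Δ·S=41.2698
Self-financing check: at every node Δ·S+B equals the discounted successor values.

(0,0): Delta=-0.3224 Bond=41.2698
V0=10.3175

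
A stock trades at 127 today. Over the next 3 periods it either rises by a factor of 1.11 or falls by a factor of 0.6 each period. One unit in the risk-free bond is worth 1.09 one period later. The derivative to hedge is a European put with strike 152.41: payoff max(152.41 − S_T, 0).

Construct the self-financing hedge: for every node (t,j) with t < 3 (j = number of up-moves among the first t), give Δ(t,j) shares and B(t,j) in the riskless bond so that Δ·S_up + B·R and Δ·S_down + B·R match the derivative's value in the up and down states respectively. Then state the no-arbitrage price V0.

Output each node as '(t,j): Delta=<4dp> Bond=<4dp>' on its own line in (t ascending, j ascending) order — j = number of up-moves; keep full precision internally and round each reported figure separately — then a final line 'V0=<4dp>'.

Since d<R<u, set p* = (R−d)/(u−d) = 0.9608; price each node as the discounted p*-expectation of its children.
Terminal values V(3,·): V(3,0)=124.9780, V(3,1)=101.6608, V(3,2)=58.5240, V(3,3)=0.0000
(2,0): S=45.7200. Δ = (V_up−V_dn)/(S_up−S_dn) = (101.6608−124.9780)/(50.7492−27.4320) = -1.0000. V = [p*·101.6608 + (1−p*)·124.9780]/1.09 = 94.1057. B = V − Δ·S = 139.8257.
(2,1): S=84.5820. Δ = (V_up−V_dn)/(S_up−S_dn) = (58.5240−101.6608)/(93.8860−50.7492) = -1.0000. V = [p*·58.5240 + (1−p*)·101.6608]/1.09 = 55.2437. B = V − Δ·S = 139.8257.
(2,2): S=156.4767. Δ = (V_up−V_dn)/(S_up−S_dn) = (0.0000−58.5240)/(173.6891−93.8860) = -0.7334. V = [p*·0.0000 + (1−p*)·58.5240]/1.09 = 2.1056. B = V − Δ·S = 116.8585.
(1,0): S=76.2000. Δ = (V_up−V_dn)/(S_up−S_dn) = (55.2437−94.1057)/(84.5820−45.7200) = -1.0000. V = [p*·55.2437 + (1−p*)·94.1057]/1.09 = 52.0804. B = V − Δ·S = 128.2804.
(1,1): S=140.9700. Δ = (V_up−V_dn)/(S_up−S_dn) = (2.1056−55.2437)/(156.4767−84.5820) = -0.7391. V = [p*·2.1056 + (1−p*)·55.2437]/1.09 = 3.8435. B = V − Δ·S = 108.0359.
(0,0): S=127.0000. Δ = (V_up−V_dn)/(S_up−S_dn) = (3.8435−52.0804)/(140.9700−76.2000) = -0.7447. V = [p*·3.8435 + (1−p*)·52.0804]/1.09 = 5.2616. B = V − Δ·S = 99.8439.
Check: Δ(0,0)·S0 + B(0,0) = 5.2616 = V0.

(0,0): Delta=-0.7447 Bond=99.8439
(1,0): Delta=-1.0000 Bond=128.2804
(1,1): Delta=-0.7391 Bond=108.0359
(2,0): Delta=-1.0000 Bond=139.8257
(2,1): Delta=-1.0000 Bond=139.8257
(2,2): Delta=-0.7334 Bond=116.8585
V0=5.2616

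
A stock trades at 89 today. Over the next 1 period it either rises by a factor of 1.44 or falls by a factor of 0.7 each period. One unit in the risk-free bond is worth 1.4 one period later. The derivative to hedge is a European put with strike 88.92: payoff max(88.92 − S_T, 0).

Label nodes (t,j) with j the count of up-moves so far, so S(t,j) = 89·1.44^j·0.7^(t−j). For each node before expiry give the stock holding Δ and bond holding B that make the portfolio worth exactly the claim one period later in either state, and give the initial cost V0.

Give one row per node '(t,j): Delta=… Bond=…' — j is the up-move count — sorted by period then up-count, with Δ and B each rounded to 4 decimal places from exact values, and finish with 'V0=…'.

(0,0): Delta=-0.4042 Bond=37.0008
V0=1.0278

Under the risk-neutral measure, an up-move has probability p* = (R−d)/(u−d) = 0.9459 and values discount at R = 1.4.
At expiry t=1: V(1,0)=26.6200, V(1,1)=0.0000
  t=0,j=0: stock 89.0000 → up 128.1600 (V=0.0000), down 62.3000 (V=26.6200). Price 1.0278; hedge Δ=-0.4042, bond B=37.0008.
Root portfolio cost Δ·89+B reproduces V0=1.0278.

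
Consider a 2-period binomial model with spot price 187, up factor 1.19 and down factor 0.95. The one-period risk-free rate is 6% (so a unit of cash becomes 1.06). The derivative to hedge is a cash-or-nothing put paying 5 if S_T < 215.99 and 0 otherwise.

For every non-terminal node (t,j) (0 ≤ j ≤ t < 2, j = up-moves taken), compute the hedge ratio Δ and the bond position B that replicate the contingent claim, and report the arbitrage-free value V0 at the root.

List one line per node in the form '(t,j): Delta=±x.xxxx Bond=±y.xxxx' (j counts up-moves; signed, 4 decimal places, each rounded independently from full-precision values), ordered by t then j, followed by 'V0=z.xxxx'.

Risk-neutral probability p* = (R−d)/(u−d) = (1.06−0.95)/(1.19−0.95) = 0.4583.
Payoff layer (t=2): V(2,0)=5.0000, V(2,1)=5.0000, V(2,2)=0.0000
(1,0): S=177.6500. Δ = (V_up−V_dn)/(S_up−S_dn) = (5.0000−5.0000)/(211.4035−168.7675) = 0.0000. V = [p*·5.0000 + (1−p*)·5.0000]/1.06 = 4.7170. B = V − Δ·S = 4.7170.
(1,1): S=222.5300. Δ = (V_up−V_dn)/(S_up−S_dn) = (0.0000−5.0000)/(264.8107−211.4035) = -0.0936. V = [p*·0.0000 + (1−p*)·5.0000]/1.06 = 2.5550. B = V − Δ·S = 23.3884.
(0,0): S=187.0000. Δ = (V_up−V_dn)/(S_up−S_dn) = (2.5550−4.7170)/(222.5300−177.6500) = -0.0482. V = [p*·2.5550 + (1−p*)·4.7170]/1.06 = 3.5152. B = V − Δ·S = 12.5233.
Self-financing check: at every node Δ·S+B equals the discounted successor values.

(0,0): Delta=-0.0482 Bond=12.5233
(1,0): Delta=0.0000 Bond=4.7170
(1,1): Delta=-0.0936 Bond=23.3884
V0=3.5152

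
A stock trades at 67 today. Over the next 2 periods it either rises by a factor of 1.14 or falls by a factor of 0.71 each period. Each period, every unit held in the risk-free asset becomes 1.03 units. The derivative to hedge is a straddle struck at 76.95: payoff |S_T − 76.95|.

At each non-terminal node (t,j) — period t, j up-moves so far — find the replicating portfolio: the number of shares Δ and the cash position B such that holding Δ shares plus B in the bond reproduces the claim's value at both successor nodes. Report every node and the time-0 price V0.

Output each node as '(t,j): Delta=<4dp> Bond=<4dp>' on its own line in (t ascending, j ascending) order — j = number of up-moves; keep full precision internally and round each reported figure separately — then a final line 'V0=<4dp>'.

Since d<R<u, set p* = (R−d)/(u−d) = 0.7442; price each node as the discounted p*-expectation of its children.
At expiry t=2: V(2,0)=43.1753, V(2,1)=22.7202, V(2,2)=10.1232
  t=1,j=0: stock 47.5700 → up 54.2298 (V=22.7202), down 33.7747 (V=43.1753). Price 27.1387; hedge Δ=-1.0000, bond B=74.7087.
  t=1,j=1: stock 76.3800 → up 87.0732 (V=10.1232), down 54.2298 (V=22.7202). Price 12.9570; hedge Δ=-0.3835, bond B=42.2523.
  t=0,j=0: stock 67.0000 → up 76.3800 (V=12.9570), down 47.5700 (V=27.1387). Price 16.1018; hedge Δ=-0.4923, bond B=49.0827.
Each (Δ,B) replicates both successor values, so the strategy is self-financing and V0 is arbitrage-free.

(0,0): Delta=-0.4923 Bond=49.0827
(1,0): Delta=-1.0000 Bond=74.7087
(1,1): Delta=-0.3835 Bond=42.2523
V0=16.1018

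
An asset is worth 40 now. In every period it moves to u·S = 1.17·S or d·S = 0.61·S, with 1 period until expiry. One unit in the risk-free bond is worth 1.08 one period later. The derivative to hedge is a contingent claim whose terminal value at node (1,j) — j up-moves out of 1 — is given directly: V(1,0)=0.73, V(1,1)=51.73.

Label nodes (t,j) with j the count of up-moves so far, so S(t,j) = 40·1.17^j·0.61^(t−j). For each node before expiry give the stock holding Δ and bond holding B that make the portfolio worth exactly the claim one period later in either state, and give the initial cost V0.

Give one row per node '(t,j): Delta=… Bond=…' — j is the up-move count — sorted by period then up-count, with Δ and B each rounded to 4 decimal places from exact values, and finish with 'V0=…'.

Risk-neutral probability p* = (R−d)/(u−d) = (1.08−0.61)/(1.17−0.61) = 0.8393.
Terminal values V(1,·): V(1,0)=0.7300, V(1,1)=51.7300
(0,0): S=40.0000. Δ = (V_up−V_dn)/(S_up−S_dn) = (51.7300−0.7300)/(46.8000−24.4000) = 2.2768. V = [p*·51.7300 + (1−p*)·0.7300]/1.08 = 40.3089. B = V − Δ·S = -50.7626.
The time-0 hedge costs 40.3089, which is the no-arbitrage price.

(0,0): Delta=2.2768 Bond=-50.7626
V0=40.3089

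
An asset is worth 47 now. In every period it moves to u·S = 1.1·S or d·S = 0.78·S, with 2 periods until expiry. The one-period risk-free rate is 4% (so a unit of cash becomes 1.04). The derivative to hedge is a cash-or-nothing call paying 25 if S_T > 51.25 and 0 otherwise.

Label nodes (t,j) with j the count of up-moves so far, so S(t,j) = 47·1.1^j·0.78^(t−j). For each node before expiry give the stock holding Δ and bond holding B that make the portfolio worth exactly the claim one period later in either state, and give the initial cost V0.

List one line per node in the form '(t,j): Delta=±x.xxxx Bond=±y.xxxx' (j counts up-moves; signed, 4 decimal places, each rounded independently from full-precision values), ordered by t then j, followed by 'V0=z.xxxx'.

(0,0): Delta=1.2986 Bond=-45.7764
(1,0): Delta=0.0000 Bond=0.0000
(1,1): Delta=1.5111 Bond=-58.5937
V0=15.2588

Since d<R<u, set p* = (R−d)/(u−d) = 0.8125; price each node as the discounted p*-expectation of its children.
Terminal values V(2,·): V(2,0)=0.0000, V(2,1)=0.0000, V(2,2)=25.0000
  t=1,j=0: stock 36.6600 → up 40.3260 (V=0.0000), down 28.5948 (V=0.0000). Price 0.0000; hedge Δ=0.0000, bond B=0.0000.
  t=1,j=1: stock 51.7000 → up 56.8700 (V=25.0000), down 40.3260 (V=0.0000). Price 19.5312; hedge Δ=1.5111, bond B=-58.5937.
  t=0,j=0: stock 47.0000 → up 51.7000 (V=19.5312), down 36.6600 (V=0.0000). Price 15.2588; hedge Δ=1.2986, bond B=-45.7764.
Self-financing check: at every node Δ·S+B equals the discounted successor values.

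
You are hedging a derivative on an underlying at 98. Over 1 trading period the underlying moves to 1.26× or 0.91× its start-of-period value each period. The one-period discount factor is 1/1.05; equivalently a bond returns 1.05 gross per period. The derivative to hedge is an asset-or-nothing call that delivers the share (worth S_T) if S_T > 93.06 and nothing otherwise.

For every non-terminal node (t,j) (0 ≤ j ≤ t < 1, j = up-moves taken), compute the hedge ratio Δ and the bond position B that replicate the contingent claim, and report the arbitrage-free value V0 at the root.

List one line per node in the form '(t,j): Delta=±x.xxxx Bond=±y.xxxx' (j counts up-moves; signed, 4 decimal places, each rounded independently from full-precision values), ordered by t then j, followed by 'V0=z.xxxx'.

(0,0): Delta=3.6000 Bond=-305.7600
V0=47.0400

The replicating-portfolio and risk-neutral prices coincide; use p* = (1.05−0.91)/(1.26−0.91) = 0.4000 for the latter.
Payoff layer (t=1): V(1,0)=0.0000, V(1,1)=123.4800
(0,0): S=98.0000. Δ = (V_up−V_dn)/(S_up−S_dn) = (123.4800−0.0000)/(123.4800−89.1800) = 3.6000. V = [p*·123.4800 + (1−p*)·0.0000]/1.05 = 47.0400. B = V − Δ·S = -305.7600.
The time-0 hedge costs 47.0400, which is the no-arbitrage price.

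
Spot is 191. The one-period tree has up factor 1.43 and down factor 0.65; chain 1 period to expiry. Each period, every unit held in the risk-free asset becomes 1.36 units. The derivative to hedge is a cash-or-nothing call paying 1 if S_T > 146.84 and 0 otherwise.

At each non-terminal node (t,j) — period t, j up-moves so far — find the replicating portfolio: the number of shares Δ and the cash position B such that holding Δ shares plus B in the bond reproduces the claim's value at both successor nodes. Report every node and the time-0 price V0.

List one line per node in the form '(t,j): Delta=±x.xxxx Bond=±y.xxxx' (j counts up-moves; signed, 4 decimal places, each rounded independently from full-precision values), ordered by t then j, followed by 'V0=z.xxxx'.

(0,0): Delta=0.0067 Bond=-0.6127
V0=0.6693

No-arbitrage ⇒ martingale measure with p* = (R−d)/(u−d) = 0.9103.
Terminal values V(1,·): V(1,0)=0.0000, V(1,1)=1.0000
  t=0,j=0: stock 191.0000 → up 273.1300 (V=1.0000), down 124.1500 (V=0.0000). Price 0.6693; hedge Δ=0.0067, bond B=-0.6127.
Self-financing check: at every node Δ·S+B equals the discounted successor values.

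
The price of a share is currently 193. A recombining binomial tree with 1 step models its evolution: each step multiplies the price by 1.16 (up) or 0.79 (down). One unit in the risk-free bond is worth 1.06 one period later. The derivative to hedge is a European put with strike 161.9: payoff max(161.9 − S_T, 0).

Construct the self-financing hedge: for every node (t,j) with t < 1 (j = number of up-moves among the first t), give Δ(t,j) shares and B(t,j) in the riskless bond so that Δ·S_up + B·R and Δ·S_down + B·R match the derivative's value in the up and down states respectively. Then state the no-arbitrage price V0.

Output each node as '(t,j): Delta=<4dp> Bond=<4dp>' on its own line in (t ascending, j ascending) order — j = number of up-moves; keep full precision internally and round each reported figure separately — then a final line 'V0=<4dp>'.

(0,0): Delta=-0.1321 Bond=27.8909
V0=2.4044

The replicating-portfolio and risk-neutral prices coincide; use p* = (1.06−0.79)/(1.16−0.79) = 0.7297 for the latter.
Payoff layer (t=1): V(1,0)=9.4300, V(1,1)=0.0000
Node (0,0) S=193.0000: V=(p*·0.0000+(1−p*)·9.4300)/1.06=2.4044; Δ=(0.0000−9.4300)/(223.8800−152.4700)=-0.1321; B=V−Δ·S=27.8909
Self-financing check: at every node Δ·S+B equals the discounted successor values.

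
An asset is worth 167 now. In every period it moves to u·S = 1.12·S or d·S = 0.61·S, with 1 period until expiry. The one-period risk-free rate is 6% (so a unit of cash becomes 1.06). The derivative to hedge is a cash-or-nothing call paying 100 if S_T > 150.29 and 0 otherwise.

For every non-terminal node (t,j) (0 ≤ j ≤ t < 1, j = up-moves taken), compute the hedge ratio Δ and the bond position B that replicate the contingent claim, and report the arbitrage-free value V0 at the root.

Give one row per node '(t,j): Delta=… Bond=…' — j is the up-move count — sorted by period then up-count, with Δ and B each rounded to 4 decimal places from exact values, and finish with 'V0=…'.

(0,0): Delta=1.1741 Bond=-112.8376
V0=83.2408

Since d<R<u, set p* = (R−d)/(u−d) = 0.8824; price each node as the discounted p*-expectation of its children.
Payoff layer (t=1): V(1,0)=0.0000, V(1,1)=100.0000
(0,0): S=167.0000. Δ = (V_up−V_dn)/(S_up−S_dn) = (100.0000−0.0000)/(187.0400−101.8700) = 1.1741. V = [p*·100.0000 + (1−p*)·0.0000]/1.06 = 83.2408. B = V − Δ·S = -112.8376.
Root portfolio cost Δ·167+B reproduces V0=83.2408.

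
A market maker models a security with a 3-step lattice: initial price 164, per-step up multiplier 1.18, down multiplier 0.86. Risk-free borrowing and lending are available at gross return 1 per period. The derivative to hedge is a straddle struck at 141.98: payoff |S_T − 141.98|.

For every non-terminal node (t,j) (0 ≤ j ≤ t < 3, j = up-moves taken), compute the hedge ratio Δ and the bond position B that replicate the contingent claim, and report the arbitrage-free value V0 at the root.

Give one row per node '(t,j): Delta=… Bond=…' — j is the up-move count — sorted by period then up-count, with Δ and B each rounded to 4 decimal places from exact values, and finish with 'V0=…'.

Under the risk-neutral measure, an up-move has probability p* = (R−d)/(u−d) = 0.4375 and values discount at R = 1.
At expiry t=3: V(3,0)=37.6668, V(3,1)=1.1474, V(3,2)=54.4041, V(3,3)=127.4772
  t=2,j=0: stock 121.2944 → up 143.1274 (V=1.1474), down 104.3132 (V=37.6668). Price 21.6896; hedge Δ=-0.9409, bond B=135.8128.
  t=2,j=1: stock 166.4272 → up 196.3841 (V=54.4041), down 143.1274 (V=1.1474). Price 24.4472; hedge Δ=1.0000, bond B=-141.9800.
  t=2,j=2: stock 228.3536 → up 269.4572 (V=127.4772), down 196.3841 (V=54.4041). Price 86.3736; hedge Δ=1.0000, bond B=-141.9800.
  t=1,j=0: stock 141.0400 → up 166.4272 (V=24.4472), down 121.2944 (V=21.6896). Price 22.8960; hedge Δ=0.0611, bond B=14.2784.
  t=1,j=1: stock 193.5200 → up 228.3536 (V=86.3736), down 166.4272 (V=24.4472). Price 51.5400; hedge Δ=1.0000, bond B=-141.9800.
  t=0,j=0: stock 164.0000 → up 193.5200 (V=51.5400), down 141.0400 (V=22.8960). Price 35.4278; hedge Δ=0.5458, bond B=-54.0846.
Check: Δ(0,0)·S0 + B(0,0) = 35.4278 = V0.

(0,0): Delta=0.5458 Bond=-54.0846
(1,0): Delta=0.0611 Bond=14.2784
(1,1): Delta=1.0000 Bond=-141.9800
(2,0): Delta=-0.9409 Bond=135.8128
(2,1): Delta=1.0000 Bond=-141.9800
(2,2): Delta=1.0000 Bond=-141.9800
V0=35.4278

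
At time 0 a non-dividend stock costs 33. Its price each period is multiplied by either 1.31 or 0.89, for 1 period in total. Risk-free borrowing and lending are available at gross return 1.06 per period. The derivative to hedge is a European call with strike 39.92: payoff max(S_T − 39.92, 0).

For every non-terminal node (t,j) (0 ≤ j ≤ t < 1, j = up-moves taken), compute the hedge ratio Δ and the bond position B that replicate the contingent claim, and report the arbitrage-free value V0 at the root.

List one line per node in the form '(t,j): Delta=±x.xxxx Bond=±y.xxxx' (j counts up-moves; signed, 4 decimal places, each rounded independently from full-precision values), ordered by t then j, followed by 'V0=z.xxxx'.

(0,0): Delta=0.2388 Bond=-6.6170
V0=1.2639

Risk-neutral probability p* = (R−d)/(u−d) = (1.06−0.89)/(1.31−0.89) = 0.4048.
Payoff layer (t=1): V(1,0)=0.0000, V(1,1)=3.3100
(0,0): S=33.0000. Δ = (V_up−V_dn)/(S_up−S_dn) = (3.3100−0.0000)/(43.2300−29.3700) = 0.2388. V = [p*·3.3100 + (1−p*)·0.0000]/1.06 = 1.2639. B = V − Δ·S = -6.6170.
Self-financing check: at every node Δ·S+B equals the discounted successor values.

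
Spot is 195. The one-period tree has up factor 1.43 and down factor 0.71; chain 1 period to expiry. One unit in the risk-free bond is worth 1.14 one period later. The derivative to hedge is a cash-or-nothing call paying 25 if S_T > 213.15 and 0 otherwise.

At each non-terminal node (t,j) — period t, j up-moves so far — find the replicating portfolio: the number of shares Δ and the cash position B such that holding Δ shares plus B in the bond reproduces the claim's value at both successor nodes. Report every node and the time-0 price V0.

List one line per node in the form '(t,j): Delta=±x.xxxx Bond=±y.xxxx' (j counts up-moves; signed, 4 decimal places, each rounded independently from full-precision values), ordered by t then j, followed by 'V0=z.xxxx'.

Since d<R<u, set p* = (R−d)/(u−d) = 0.5972; price each node as the discounted p*-expectation of its children.
Payoff layer (t=1): V(1,0)=0.0000, V(1,1)=25.0000
(0,0): S=195.0000. Δ = (V_up−V_dn)/(S_up−S_dn) = (25.0000−0.0000)/(278.8500−138.4500) = 0.1781. V = [p*·25.0000 + (1−p*)·0.0000]/1.14 = 13.0970. B = V − Δ·S = -21.6252.
Self-financing check: at every node Δ·S+B equals the discounted successor values.

(0,0): Delta=0.1781 Bond=-21.6252
V0=13.0970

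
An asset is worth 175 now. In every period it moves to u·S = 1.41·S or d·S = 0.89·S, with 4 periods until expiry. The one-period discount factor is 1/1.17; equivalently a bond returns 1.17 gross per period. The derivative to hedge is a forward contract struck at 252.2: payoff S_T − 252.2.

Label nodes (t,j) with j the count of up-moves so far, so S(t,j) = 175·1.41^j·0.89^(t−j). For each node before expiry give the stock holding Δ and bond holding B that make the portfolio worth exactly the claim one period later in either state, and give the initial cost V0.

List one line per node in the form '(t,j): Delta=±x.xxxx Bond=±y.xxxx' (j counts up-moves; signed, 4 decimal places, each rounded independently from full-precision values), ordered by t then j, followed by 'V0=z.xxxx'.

No-arbitrage ⇒ martingale measure with p* = (R−d)/(u−d) = 0.5385.
Terminal values V(4,·): V(4,0)=-142.4011, V(4,1)=-78.2489, V(4,2)=23.3855, V(4,3)=184.4017, V(4,4)=439.4948
Node (3,0) S=123.3696: V=(p*·-78.2489+(1−p*)·-142.4011)/1.17=-92.1860; Δ=(-78.2489−-142.4011)/(173.9511−109.7989)=1.0000; B=V−Δ·S=-215.5556
Node (3,1) S=195.4507: V=(p*·23.3855+(1−p*)·-78.2489)/1.17=-20.1049; Δ=(23.3855−-78.2489)/(275.5855−173.9511)=1.0000; B=V−Δ·S=-215.5556
Node (3,2) S=309.6466: V=(p*·184.4017+(1−p*)·23.3855)/1.17=94.0910; Δ=(184.4017−23.3855)/(436.6017−275.5855)=1.0000; B=V−Δ·S=-215.5556
Node (3,3) S=490.5637: V=(p*·439.4948+(1−p*)·184.4017)/1.17=275.0081; Δ=(439.4948−184.4017)/(691.6948−436.6017)=1.0000; B=V−Δ·S=-215.5556
Node (2,0) S=138.6175: V=(p*·-20.1049+(1−p*)·-92.1860)/1.17=-45.6180; Δ=(-20.1049−-92.1860)/(195.4507−123.3696)=1.0000; B=V−Δ·S=-184.2355
Node (2,1) S=219.6075: V=(p*·94.0910+(1−p*)·-20.1049)/1.17=35.3720; Δ=(94.0910−-20.1049)/(309.6466−195.4507)=1.0000; B=V−Δ·S=-184.2355
Node (2,2) S=347.9175: V=(p*·275.0081+(1−p*)·94.0910)/1.17=163.6820; Δ=(275.0081−94.0910)/(490.5637−309.6466)=1.0000; B=V−Δ·S=-184.2355
Node (1,0) S=155.7500: V=(p*·35.3720+(1−p*)·-45.6180)/1.17=-1.7163; Δ=(35.3720−-45.6180)/(219.6075−138.6175)=1.0000; B=V−Δ·S=-157.4663
Node (1,1) S=246.7500: V=(p*·163.6820+(1−p*)·35.3720)/1.17=89.2837; Δ=(163.6820−35.3720)/(347.9175−219.6075)=1.0000; B=V−Δ·S=-157.4663
Node (0,0) S=175.0000: V=(p*·89.2837+(1−p*)·-1.7163)/1.17=40.4135; Δ=(89.2837−-1.7163)/(246.7500−155.7500)=1.0000; B=V−Δ·S=-134.5865
Self-financing check: at every node Δ·S+B equals the discounted successor values.

(0,0): Delta=1.0000 Bond=-134.5865
(1,0): Delta=1.0000 Bond=-157.4663
(1,1): Delta=1.0000 Bond=-157.4663
(2,0): Delta=1.0000 Bond=-184.2355
(2,1): Delta=1.0000 Bond=-184.2355
(2,2): Delta=1.0000 Bond=-184.2355
(3,0): Delta=1.0000 Bond=-215.5556
(3,1): Delta=1.0000 Bond=-215.5556
(3,2): Delta=1.0000 Bond=-215.5556
(3,3): Delta=1.0000 Bond=-215.5556
V0=40.4135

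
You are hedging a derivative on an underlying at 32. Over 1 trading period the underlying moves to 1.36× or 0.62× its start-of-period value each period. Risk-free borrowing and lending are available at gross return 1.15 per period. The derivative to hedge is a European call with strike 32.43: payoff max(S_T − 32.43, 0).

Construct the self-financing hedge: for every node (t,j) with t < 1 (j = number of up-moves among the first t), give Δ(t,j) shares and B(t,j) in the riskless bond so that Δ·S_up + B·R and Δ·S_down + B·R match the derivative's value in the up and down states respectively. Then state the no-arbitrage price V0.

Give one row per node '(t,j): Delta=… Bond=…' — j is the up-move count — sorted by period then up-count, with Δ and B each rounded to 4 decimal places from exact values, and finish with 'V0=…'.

Under the risk-neutral measure, an up-move has probability p* = (R−d)/(u−d) = 0.7162 and values discount at R = 1.15.
Terminal values V(1,·): V(1,0)=0.0000, V(1,1)=11.0900
(0,0): S=32.0000. Δ = (V_up−V_dn)/(S_up−S_dn) = (11.0900−0.0000)/(43.5200−19.8400) = 0.4683. V = [p*·11.0900 + (1−p*)·0.0000]/1.15 = 6.9068. B = V − Δ·S = -8.0797.
Root portfolio cost Δ·32+B reproduces V0=6.9068.

(0,0): Delta=0.4683 Bond=-8.0797
V0=6.9068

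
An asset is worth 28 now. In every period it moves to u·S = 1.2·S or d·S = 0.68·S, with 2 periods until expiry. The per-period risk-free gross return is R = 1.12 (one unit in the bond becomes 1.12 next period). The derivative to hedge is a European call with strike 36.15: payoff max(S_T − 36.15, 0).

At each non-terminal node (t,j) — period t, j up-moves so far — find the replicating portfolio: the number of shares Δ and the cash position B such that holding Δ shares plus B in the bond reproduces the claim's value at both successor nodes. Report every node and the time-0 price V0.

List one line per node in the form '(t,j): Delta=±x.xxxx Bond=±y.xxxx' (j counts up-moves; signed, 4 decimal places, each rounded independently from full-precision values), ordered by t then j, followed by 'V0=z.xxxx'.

No-arbitrage ⇒ martingale measure with p* = (R−d)/(u−d) = 0.8462.
Terminal payoffs: V(2,0)=0.0000, V(2,1)=0.0000, V(2,2)=4.1700
(1,0): S=19.0400. Δ = (V_up−V_dn)/(S_up−S_dn) = (0.0000−0.0000)/(22.8480−12.9472) = 0.0000. V = [p*·0.0000 + (1−p*)·0.0000]/1.12 = 0.0000. B = V − Δ·S = 0.0000.
(1,1): S=33.6000. Δ = (V_up−V_dn)/(S_up−S_dn) = (4.1700−0.0000)/(40.3200−22.8480) = 0.2387. V = [p*·4.1700 + (1−p*)·0.0000]/1.12 = 3.1504. B = V − Δ·S = -4.8688.
(0,0): S=28.0000. Δ = (V_up−V_dn)/(S_up−S_dn) = (3.1504−0.0000)/(33.6000−19.0400) = 0.2164. V = [p*·3.1504 + (1−p*)·0.0000]/1.12 = 2.3801. B = V − Δ·S = -3.6784.
Self-financing check: at every node Δ·S+B equals the discounted successor values.

(0,0): Delta=0.2164 Bond=-3.6784
(1,0): Delta=0.0000 Bond=0.0000
(1,1): Delta=0.2387 Bond=-4.8688
V0=2.3801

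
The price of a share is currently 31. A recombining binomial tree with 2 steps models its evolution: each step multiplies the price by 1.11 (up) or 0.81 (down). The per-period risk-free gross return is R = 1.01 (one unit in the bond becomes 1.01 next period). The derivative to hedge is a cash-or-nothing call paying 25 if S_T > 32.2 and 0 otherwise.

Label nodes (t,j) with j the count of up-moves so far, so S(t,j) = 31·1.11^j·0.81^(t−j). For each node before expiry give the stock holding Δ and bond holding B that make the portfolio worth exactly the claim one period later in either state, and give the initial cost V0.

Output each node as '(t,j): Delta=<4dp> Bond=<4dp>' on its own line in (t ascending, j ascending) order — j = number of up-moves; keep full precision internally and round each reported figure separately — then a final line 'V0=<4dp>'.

The replicating-portfolio and risk-neutral prices coincide; use p* = (1.01−0.81)/(1.11−0.81) = 0.6667 for the latter.
At expiry t=2: V(2,0)=0.0000, V(2,1)=0.0000, V(2,2)=25.0000
(1,0): S=25.1100. Δ = (V_up−V_dn)/(S_up−S_dn) = (0.0000−0.0000)/(27.8721−20.3391) = 0.0000. V = [p*·0.0000 + (1−p*)·0.0000]/1.01 = 0.0000. B = V − Δ·S = 0.0000.
(1,1): S=34.4100. Δ = (V_up−V_dn)/(S_up−S_dn) = (25.0000−0.0000)/(38.1951−27.8721) = 2.4218. V = [p*·25.0000 + (1−p*)·0.0000]/1.01 = 16.5017. B = V − Δ·S = -66.8317.
(0,0): S=31.0000. Δ = (V_up−V_dn)/(S_up−S_dn) = (16.5017−0.0000)/(34.4100−25.1100) = 1.7744. V = [p*·16.5017 + (1−p*)·0.0000]/1.01 = 10.8922. B = V − Δ·S = -44.1133.
Each (Δ,B) replicates both successor values, so the strategy is self-financing and V0 is arbitrage-free.

(0,0): Delta=1.7744 Bond=-44.1133
(1,0): Delta=0.0000 Bond=0.0000
(1,1): Delta=2.4218 Bond=-66.8317
V0=10.8922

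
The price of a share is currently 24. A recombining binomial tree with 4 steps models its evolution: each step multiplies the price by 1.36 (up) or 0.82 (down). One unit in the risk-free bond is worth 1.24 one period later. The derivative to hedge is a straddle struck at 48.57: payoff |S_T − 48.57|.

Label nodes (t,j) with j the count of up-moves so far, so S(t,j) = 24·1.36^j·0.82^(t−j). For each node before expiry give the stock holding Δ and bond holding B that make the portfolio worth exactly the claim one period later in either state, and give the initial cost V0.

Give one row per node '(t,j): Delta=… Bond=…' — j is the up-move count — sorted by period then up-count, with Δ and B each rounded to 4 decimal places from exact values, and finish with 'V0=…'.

Under the risk-neutral measure, an up-move has probability p* = (R−d)/(u−d) = 0.7778 and values discount at R = 1.24.
Payoff layer (t=4): V(4,0)=37.7191, V(4,1)=30.5733, V(4,2)=18.7219, V(4,3)=0.9342, V(4,4)=33.5345
(3,0): S=13.2328. Δ = (V_up−V_dn)/(S_up−S_dn) = (30.5733−37.7191)/(17.9967−10.8509) = -1.0000. V = [p*·30.5733 + (1−p*)·37.7191]/1.24 = 25.9365. B = V − Δ·S = 39.1694.
(3,1): S=21.9471. Δ = (V_up−V_dn)/(S_up−S_dn) = (18.7219−30.5733)/(29.8481−17.9967) = -1.0000. V = [p*·18.7219 + (1−p*)·30.5733]/1.24 = 17.2222. B = V − Δ·S = 39.1694.
(3,2): S=36.4001. Δ = (V_up−V_dn)/(S_up−S_dn) = (0.9342−18.7219)/(49.5042−29.8481) = -0.9049. V = [p*·0.9342 + (1−p*)·18.7219]/1.24 = 3.9411. B = V − Δ·S = 36.8814.
(3,3): S=60.3709. Δ = (V_up−V_dn)/(S_up−S_dn) = (33.5345−0.9342)/(82.1045−49.5042) = 1.0000. V = [p*·33.5345 + (1−p*)·0.9342]/1.24 = 21.2016. B = V − Δ·S = -39.1694.
(2,0): S=16.1376. Δ = (V_up−V_dn)/(S_up−S_dn) = (17.2222−25.9365)/(21.9471−13.2328) = -1.0000. V = [p*·17.2222 + (1−p*)·25.9365]/1.24 = 15.4506. B = V − Δ·S = 31.5882.
(2,1): S=26.7648. Δ = (V_up−V_dn)/(S_up−S_dn) = (3.9411−17.2222)/(36.4001−21.9471) = -0.9189. V = [p*·3.9411 + (1−p*)·17.2222]/1.24 = 5.5585. B = V − Δ·S = 30.1531.
(2,2): S=44.3904. Δ = (V_up−V_dn)/(S_up−S_dn) = (21.2016−3.9411)/(60.3709−36.4001) = 0.7201. V = [p*·21.2016 + (1−p*)·3.9411]/1.24 = 14.0048. B = V − Δ·S = -17.9590.
(1,0): S=19.6800. Δ = (V_up−V_dn)/(S_up−S_dn) = (5.5585−15.4506)/(26.7648−16.1376) = -0.9308. V = [p*·5.5585 + (1−p*)·15.4506]/1.24 = 6.2554. B = V − Δ·S = 24.5742.
(1,1): S=32.6400. Δ = (V_up−V_dn)/(S_up−S_dn) = (14.0048−5.5585)/(44.3904−26.7648) = 0.4792. V = [p*·14.0048 + (1−p*)·5.5585]/1.24 = 9.7805. B = V − Δ·S = -5.8608.
(0,0): S=24.0000. Δ = (V_up−V_dn)/(S_up−S_dn) = (9.7805−6.2554)/(32.6400−19.6800) = 0.2720. V = [p*·9.7805 + (1−p*)·6.2554]/1.24 = 7.2558. B = V − Δ·S = 0.7278.
Check: Δ(0,0)·S0 + B(0,0) = 7.2558 = V0.

(0,0): Delta=0.2720 Bond=0.7278
(1,0): Delta=-0.9308 Bond=24.5742
(1,1): Delta=0.4792 Bond=-5.8608
(2,0): Delta=-1.0000 Bond=31.5882
(2,1): Delta=-0.9189 Bond=30.1531
(2,2): Delta=0.7201 Bond=-17.9590
(3,0): Delta=-1.0000 Bond=39.1694
(3,1): Delta=-1.0000 Bond=39.1694
(3,2): Delta=-0.9049 Bond=36.8814
(3,3): Delta=1.0000 Bond=-39.1694
V0=7.2558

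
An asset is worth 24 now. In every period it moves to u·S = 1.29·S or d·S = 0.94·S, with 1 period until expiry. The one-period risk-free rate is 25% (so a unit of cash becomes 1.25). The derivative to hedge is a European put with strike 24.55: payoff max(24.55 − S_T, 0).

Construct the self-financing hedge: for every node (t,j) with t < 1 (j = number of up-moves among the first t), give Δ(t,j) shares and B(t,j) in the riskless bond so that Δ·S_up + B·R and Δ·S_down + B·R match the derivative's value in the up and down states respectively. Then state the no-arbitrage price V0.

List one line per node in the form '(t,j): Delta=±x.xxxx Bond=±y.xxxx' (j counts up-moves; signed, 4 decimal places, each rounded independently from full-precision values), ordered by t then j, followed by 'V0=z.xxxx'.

(0,0): Delta=-0.2369 Bond=5.8677
V0=0.1819

Since d<R<u, set p* = (R−d)/(u−d) = 0.8857; price each node as the discounted p*-expectation of its children.
Terminal values V(1,·): V(1,0)=1.9900, V(1,1)=0.0000
  t=0,j=0: stock 24.0000 → up 30.9600 (V=0.0000), down 22.5600 (V=1.9900). Price 0.1819; hedge Δ=-0.2369, bond B=5.8677.
Each (Δ,B) replicates both successor values, so the strategy is self-financing and V0 is arbitrage-free.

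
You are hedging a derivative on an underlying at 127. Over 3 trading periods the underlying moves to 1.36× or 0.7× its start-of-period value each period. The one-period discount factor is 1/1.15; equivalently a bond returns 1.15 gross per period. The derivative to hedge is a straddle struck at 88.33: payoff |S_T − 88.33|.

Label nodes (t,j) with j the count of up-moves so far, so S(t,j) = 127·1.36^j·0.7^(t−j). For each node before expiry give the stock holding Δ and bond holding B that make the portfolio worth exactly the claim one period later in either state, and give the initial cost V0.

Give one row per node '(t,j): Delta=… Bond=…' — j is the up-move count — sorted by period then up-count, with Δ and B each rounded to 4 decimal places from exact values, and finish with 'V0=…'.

(0,0): Delta=0.8960 Bond=-41.9718
(1,0): Delta=0.5379 Bond=-16.4319
(1,1): Delta=0.9821 Bond=-63.1243
(2,0): Delta=-1.0000 Bond=76.8087
(2,1): Delta=0.9073 Bond=-63.5592
(2,2): Delta=1.0000 Bond=-76.8087
V0=71.8249

No-arbitrage ⇒ martingale measure with p* = (R−d)/(u−d) = 0.6818.
At expiry t=3: V(3,0)=44.7690, V(3,1)=3.6972, V(3,2)=76.0994, V(3,3)=231.1329
Node (2,0) S=62.2300: V=(p*·3.6972+(1−p*)·44.7690)/1.15=14.5787; Δ=(3.6972−44.7690)/(84.6328−43.5610)=-1.0000; B=V−Δ·S=76.8087
Node (2,1) S=120.9040: V=(p*·76.0994+(1−p*)·3.6972)/1.15=46.1412; Δ=(76.0994−3.6972)/(164.4294−84.6328)=0.9073; B=V−Δ·S=-63.5592
Node (2,2) S=234.8992: V=(p*·231.1329+(1−p*)·76.0994)/1.15=158.0905; Δ=(231.1329−76.0994)/(319.4629−164.4294)=1.0000; B=V−Δ·S=-76.8087
Node (1,0) S=88.9000: V=(p*·46.1412+(1−p*)·14.5787)/1.15=31.3901; Δ=(46.1412−14.5787)/(120.9040−62.2300)=0.5379; B=V−Δ·S=-16.4319
Node (1,1) S=172.7200: V=(p*·158.0905+(1−p*)·46.1412)/1.15=106.4959; Δ=(158.0905−46.1412)/(234.8992−120.9040)=0.9821; B=V−Δ·S=-63.1243
Node (0,0) S=127.0000: V=(p*·106.4959+(1−p*)·31.3901)/1.15=71.8249; Δ=(106.4959−31.3901)/(172.7200−88.9000)=0.8960; B=V−Δ·S=-41.9718
The time-0 hedge costs 71.8249, which is the no-arbitrage price.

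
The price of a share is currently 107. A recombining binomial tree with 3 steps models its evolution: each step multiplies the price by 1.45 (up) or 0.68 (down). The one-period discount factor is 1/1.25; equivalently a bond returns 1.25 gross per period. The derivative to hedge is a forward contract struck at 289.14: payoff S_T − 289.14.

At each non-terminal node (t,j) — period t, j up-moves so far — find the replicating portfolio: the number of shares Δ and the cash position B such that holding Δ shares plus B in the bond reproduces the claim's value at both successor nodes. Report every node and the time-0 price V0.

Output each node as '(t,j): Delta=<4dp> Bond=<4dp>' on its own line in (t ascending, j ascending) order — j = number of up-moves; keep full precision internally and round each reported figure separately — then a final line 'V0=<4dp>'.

The replicating-portfolio and risk-neutral prices coincide; use p* = (1.25−0.68)/(1.45−0.68) = 0.7403 for the latter.
Payoff layer (t=3): V(3,0)=-255.4958, V(3,1)=-217.3986, V(3,2)=-136.1621, V(3,3)=37.0629
(2,0): S=49.4768. Δ = (V_up−V_dn)/(S_up−S_dn) = (-217.3986−-255.4958)/(71.7414−33.6442) = 1.0000. V = [p*·-217.3986 + (1−p*)·-255.4958]/1.25 = -181.8352. B = V − Δ·S = -231.3120.
(2,1): S=105.5020. Δ = (V_up−V_dn)/(S_up−S_dn) = (-136.1621−-217.3986)/(152.9779−71.7414) = 1.0000. V = [p*·-136.1621 + (1−p*)·-217.3986]/1.25 = -125.8100. B = V − Δ·S = -231.3120.
(2,2): S=224.9675. Δ = (V_up−V_dn)/(S_up−S_dn) = (37.0629−-136.1621)/(326.2029−152.9779) = 1.0000. V = [p*·37.0629 + (1−p*)·-136.1621]/1.25 = -6.3445. B = V − Δ·S = -231.3120.
(1,0): S=72.7600. Δ = (V_up−V_dn)/(S_up−S_dn) = (-125.8100−-181.8352)/(105.5020−49.4768) = 1.0000. V = [p*·-125.8100 + (1−p*)·-181.8352]/1.25 = -112.2896. B = V − Δ·S = -185.0496.
(1,1): S=155.1500. Δ = (V_up−V_dn)/(S_up−S_dn) = (-6.3445−-125.8100)/(224.9675−105.5020) = 1.0000. V = [p*·-6.3445 + (1−p*)·-125.8100]/1.25 = -29.8996. B = V − Δ·S = -185.0496.
(0,0): S=107.0000. Δ = (V_up−V_dn)/(S_up−S_dn) = (-29.8996−-112.2896)/(155.1500−72.7600) = 1.0000. V = [p*·-29.8996 + (1−p*)·-112.2896]/1.25 = -41.0397. B = V − Δ·S = -148.0397.
Each (Δ,B) replicates both successor values, so the strategy is self-financing and V0 is arbitrage-free.

(0,0): Delta=1.0000 Bond=-148.0397
(1,0): Delta=1.0000 Bond=-185.0496
(1,1): Delta=1.0000 Bond=-185.0496
(2,0): Delta=1.0000 Bond=-231.3120
(2,1): Delta=1.0000 Bond=-231.3120
(2,2): Delta=1.0000 Bond=-231.3120
V0=-41.0397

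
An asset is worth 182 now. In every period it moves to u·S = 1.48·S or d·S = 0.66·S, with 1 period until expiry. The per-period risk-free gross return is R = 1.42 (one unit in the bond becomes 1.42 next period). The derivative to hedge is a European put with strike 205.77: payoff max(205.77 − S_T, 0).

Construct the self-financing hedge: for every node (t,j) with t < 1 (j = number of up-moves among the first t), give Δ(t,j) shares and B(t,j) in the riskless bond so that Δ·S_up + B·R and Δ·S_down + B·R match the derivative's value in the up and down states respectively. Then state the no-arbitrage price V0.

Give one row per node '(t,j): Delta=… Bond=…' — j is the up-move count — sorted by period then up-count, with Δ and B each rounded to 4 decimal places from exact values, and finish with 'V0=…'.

The replicating-portfolio and risk-neutral prices coincide; use p* = (1.42−0.66)/(1.48−0.66) = 0.9268 for the latter.
Payoff layer (t=1): V(1,0)=85.6500, V(1,1)=0.0000
(0,0): S=182.0000. Δ = (V_up−V_dn)/(S_up−S_dn) = (0.0000−85.6500)/(269.3600−120.1200) = -0.5739. V = [p*·0.0000 + (1−p*)·85.6500]/1.42 = 4.4134. B = V − Δ·S = 108.8647.
Root portfolio cost Δ·182+B reproduces V0=4.4134.

(0,0): Delta=-0.5739 Bond=108.8647
V0=4.4134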